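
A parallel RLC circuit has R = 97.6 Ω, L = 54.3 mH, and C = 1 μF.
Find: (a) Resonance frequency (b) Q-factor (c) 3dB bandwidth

Step 1 — Resonance: ω₀ = 1/√(LC) = 1/√(0.0543·1e-06) = 4291 rad/s.
Step 2 — f₀ = ω₀/(2π) = 683 Hz.
Step 3 — Parallel Q: Q = R/(ω₀L) = 97.6/(4291·0.0543) = 0.4188.
Step 4 — Bandwidth: Δω = ω₀/Q = 1.025e+04 rad/s; BW = Δω/(2π) = 1631 Hz.

(a) f₀ = 683 Hz  (b) Q = 0.4188  (c) BW = 1631 Hz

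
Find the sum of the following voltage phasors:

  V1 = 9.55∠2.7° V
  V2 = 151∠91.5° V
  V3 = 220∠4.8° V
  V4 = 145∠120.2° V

Step 1 — Convert each phasor to rectangular form:
  V1 = 9.55·(cos(2.7°) + j·sin(2.7°)) = 9.539 + j0.4499 V
  V2 = 151·(cos(91.5°) + j·sin(91.5°)) = -3.953 + j150.9 V
  V3 = 220·(cos(4.8°) + j·sin(4.8°)) = 219.2 + j18.41 V
  V4 = 145·(cos(120.2°) + j·sin(120.2°)) = -72.94 + j125.3 V
Step 2 — Sum components: V_total = 151.9 + j295.1 V.
Step 3 — Convert to polar: |V_total| = 331.9 V, ∠V_total = 62.8°.

V_total = 331.9∠62.8° V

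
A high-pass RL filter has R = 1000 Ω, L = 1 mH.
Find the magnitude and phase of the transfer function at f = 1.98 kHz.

Step 1 — Angular frequency: ω = 2π·1980 = 1.244e+04 rad/s.
Step 2 — Transfer function: H(jω) = jωL/(R + jωL).
Step 3 — Numerator jωL = j·12.44; denominator R + jωL = 1000 + j12.44.
Step 4 — H = 0.0001547 + j0.01244.
Step 5 — Magnitude: |H| = 0.01244 (-38.1 dB); phase: φ = 89.3°.

|H| = 0.01244 (-38.1 dB), φ = 89.3°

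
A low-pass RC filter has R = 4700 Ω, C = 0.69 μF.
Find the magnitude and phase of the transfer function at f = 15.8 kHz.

Step 1 — Angular frequency: ω = 2π·1.58e+04 = 9.927e+04 rad/s.
Step 2 — Transfer function: H(jω) = 1/(1 + jωRC).
Step 3 — Denominator: 1 + jωRC = 1 + j·9.927e+04·4700·6.9e-07 = 1 + j321.9.
Step 4 — H = 9.648e-06 - j0.003106.
Step 5 — Magnitude: |H| = 0.003106 (-50.2 dB); phase: φ = -89.8°.

|H| = 0.003106 (-50.2 dB), φ = -89.8°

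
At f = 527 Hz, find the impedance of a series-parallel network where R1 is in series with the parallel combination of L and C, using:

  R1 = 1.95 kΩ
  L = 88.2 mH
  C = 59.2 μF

Step 1 — Angular frequency: ω = 2π·f = 2π·527 = 3311 rad/s.
Step 2 — Component impedances:
  R1: Z = R = 1950 Ω
  L: Z = jωL = j·3311·0.0882 = 0 + j292.1 Ω
  C: Z = 1/(jωC) = -j/(ω·C) = 0 - j5.101 Ω
Step 3 — Parallel branch: L || C = 1/(1/L + 1/C) = 0 - j5.192 Ω.
Step 4 — Series with R1: Z_total = R1 + (L || C) = 1950 - j5.192 Ω = 1950∠-0.2° Ω.

Z = 1950 - j5.192 Ω = 1950∠-0.2° Ω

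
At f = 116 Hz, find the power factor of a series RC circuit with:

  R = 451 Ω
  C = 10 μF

Step 1 — Angular frequency: ω = 2π·f = 2π·116 = 728.8 rad/s.
Step 2 — Component impedances:
  R: Z = R = 451 Ω
  C: Z = 1/(jωC) = -j/(ω·C) = 0 - j137.2 Ω
Step 3 — Series combination: Z_total = R + C = 451 - j137.2 Ω = 471.4∠-16.9° Ω.
Step 4 — Power factor: PF = cos(φ) = Re(Z)/|Z| = 451/471.4 = 0.9567.
Step 5 — Type: Im(Z) = -137.2 ⇒ leading (phase φ = -16.9°).

PF = 0.9567 (leading, φ = -16.9°)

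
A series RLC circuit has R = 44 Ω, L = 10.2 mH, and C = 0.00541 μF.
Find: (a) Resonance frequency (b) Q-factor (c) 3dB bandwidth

Step 1 — Resonance: ω₀ = 1/√(LC) = 1/√(0.0102·5.41e-09) = 1.346e+05 rad/s.
Step 2 — f₀ = ω₀/(2π) = 2.143e+04 Hz.
Step 3 — Series Q: Q = ω₀L/R = 1.346e+05·0.0102/44 = 31.21.
Step 4 — Bandwidth: Δω = ω₀/Q = 4314 rad/s; BW = Δω/(2π) = 686.6 Hz.

(a) f₀ = 2.143e+04 Hz  (b) Q = 31.21  (c) BW = 686.6 Hz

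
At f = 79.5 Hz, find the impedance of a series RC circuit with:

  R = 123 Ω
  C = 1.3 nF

Step 1 — Angular frequency: ω = 2π·f = 2π·79.5 = 499.5 rad/s.
Step 2 — Component impedances:
  R: Z = R = 123 Ω
  C: Z = 1/(jωC) = -j/(ω·C) = 0 - j1.54e+06 Ω
Step 3 — Series combination: Z_total = R + C = 123 - j1.54e+06 Ω = 1.54e+06∠-90.0° Ω.

Z = 123 - j1.54e+06 Ω = 1.54e+06∠-90.0° Ω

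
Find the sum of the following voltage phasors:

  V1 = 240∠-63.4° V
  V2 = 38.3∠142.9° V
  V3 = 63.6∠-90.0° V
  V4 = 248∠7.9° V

Step 1 — Convert each phasor to rectangular form:
  V1 = 240·(cos(-63.4°) + j·sin(-63.4°)) = 107.5 - j214.6 V
  V2 = 38.3·(cos(142.9°) + j·sin(142.9°)) = -30.55 + j23.1 V
  V3 = 63.6·(cos(-90.0°) + j·sin(-90.0°)) = 0 - j63.6 V
  V4 = 248·(cos(7.9°) + j·sin(7.9°)) = 245.6 + j34.09 V
Step 2 — Sum components: V_total = 322.6 - j221 V.
Step 3 — Convert to polar: |V_total| = 391 V, ∠V_total = -34.4°.

V_total = 391∠-34.4° V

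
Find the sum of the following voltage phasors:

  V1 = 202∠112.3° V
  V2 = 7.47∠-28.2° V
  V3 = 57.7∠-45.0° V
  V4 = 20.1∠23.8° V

Step 1 — Convert each phasor to rectangular form:
  V1 = 202·(cos(112.3°) + j·sin(112.3°)) = -76.65 + j186.9 V
  V2 = 7.47·(cos(-28.2°) + j·sin(-28.2°)) = 6.583 - j3.53 V
  V3 = 57.7·(cos(-45.0°) + j·sin(-45.0°)) = 40.8 - j40.8 V
  V4 = 20.1·(cos(23.8°) + j·sin(23.8°)) = 18.39 + j8.111 V
Step 2 — Sum components: V_total = -10.88 + j150.7 V.
Step 3 — Convert to polar: |V_total| = 151.1 V, ∠V_total = 94.1°.

V_total = 151.1∠94.1° V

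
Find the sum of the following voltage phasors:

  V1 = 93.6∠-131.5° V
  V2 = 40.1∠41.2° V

Step 1 — Convert each phasor to rectangular form:
  V1 = 93.6·(cos(-131.5°) + j·sin(-131.5°)) = -62.02 - j70.1 V
  V2 = 40.1·(cos(41.2°) + j·sin(41.2°)) = 30.17 + j26.41 V
Step 2 — Sum components: V_total = -31.85 - j43.69 V.
Step 3 — Convert to polar: |V_total| = 54.07 V, ∠V_total = -126.1°.

V_total = 54.07∠-126.1° V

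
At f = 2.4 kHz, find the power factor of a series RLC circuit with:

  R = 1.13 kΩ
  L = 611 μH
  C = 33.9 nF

Step 1 — Angular frequency: ω = 2π·f = 2π·2400 = 1.508e+04 rad/s.
Step 2 — Component impedances:
  R: Z = R = 1130 Ω
  L: Z = jωL = j·1.508e+04·0.000611 = 0 + j9.214 Ω
  C: Z = 1/(jωC) = -j/(ω·C) = 0 - j1956 Ω
Step 3 — Series combination: Z_total = R + L + C = 1130 - j1947 Ω = 2251∠-59.9° Ω.
Step 4 — Power factor: PF = cos(φ) = Re(Z)/|Z| = 1130/2251 = 0.502.
Step 5 — Type: Im(Z) = -1947 ⇒ leading (phase φ = -59.9°).

PF = 0.502 (leading, φ = -59.9°)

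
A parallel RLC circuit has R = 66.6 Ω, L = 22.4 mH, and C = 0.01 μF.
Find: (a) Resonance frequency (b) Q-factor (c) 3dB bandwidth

Step 1 — Resonance: ω₀ = 1/√(LC) = 1/√(0.0224·1e-08) = 6.682e+04 rad/s.
Step 2 — f₀ = ω₀/(2π) = 1.063e+04 Hz.
Step 3 — Parallel Q: Q = R/(ω₀L) = 66.6/(6.682e+04·0.0224) = 0.0445.
Step 4 — Bandwidth: Δω = ω₀/Q = 1.502e+06 rad/s; BW = Δω/(2π) = 2.39e+05 Hz.

(a) f₀ = 1.063e+04 Hz  (b) Q = 0.0445  (c) BW = 2.39e+05 Hz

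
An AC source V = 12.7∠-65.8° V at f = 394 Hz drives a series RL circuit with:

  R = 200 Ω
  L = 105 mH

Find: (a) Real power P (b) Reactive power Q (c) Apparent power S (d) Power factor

Step 1 — Angular frequency: ω = 2π·f = 2π·394 = 2476 rad/s.
Step 2 — Component impedances:
  R: Z = R = 200 Ω
  L: Z = jωL = j·2476·0.105 = 0 + j259.9 Ω
Step 3 — Series combination: Z_total = R + L = 200 + j259.9 Ω = 328∠52.4° Ω.
Step 4 — Source phasor: V = 12.7∠-65.8° V = 5.206 - j11.58 V.
Step 5 — Current: I = V / Z = -0.01831 - j0.03412 A = 0.03872∠-118.2° A.
Step 6 — Complex power: S = V·I* = 0.2999 + j0.3898 VA.
Step 7 — Real power: P = Re(S) = 0.2999 W.
Step 8 — Reactive power: Q = Im(S) = 0.3898 VAR.
Step 9 — Apparent power: |S| = 0.4918 VA.
Step 10 — Power factor: PF = P/|S| = 0.6098 (lagging).

(a) P = 0.2999 W  (b) Q = 0.3898 VAR  (c) S = 0.4918 VA  (d) PF = 0.6098 (lagging)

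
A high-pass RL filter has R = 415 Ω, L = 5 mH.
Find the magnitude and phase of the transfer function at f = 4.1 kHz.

Step 1 — Angular frequency: ω = 2π·4100 = 2.576e+04 rad/s.
Step 2 — Transfer function: H(jω) = jωL/(R + jωL).
Step 3 — Numerator jωL = j·128.8; denominator R + jωL = 415 + j128.8.
Step 4 — H = 0.08787 + j0.2831.
Step 5 — Magnitude: |H| = 0.2964 (-10.6 dB); phase: φ = 72.8°.

|H| = 0.2964 (-10.6 dB), φ = 72.8°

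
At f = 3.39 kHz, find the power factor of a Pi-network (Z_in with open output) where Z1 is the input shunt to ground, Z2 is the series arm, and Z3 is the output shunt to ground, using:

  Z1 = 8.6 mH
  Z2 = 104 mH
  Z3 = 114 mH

Step 1 — Angular frequency: ω = 2π·f = 2π·3390 = 2.13e+04 rad/s.
Step 2 — Component impedances:
  Z1: Z = jωL = j·2.13e+04·0.0086 = 0 + j183.2 Ω
  Z2: Z = jωL = j·2.13e+04·0.104 = 0 + j2215 Ω
  Z3: Z = jωL = j·2.13e+04·0.114 = 0 + j2428 Ω
Step 3 — With open output, the series arm Z2 and the output shunt Z3 appear in series to ground: Z2 + Z3 = 0 + j4643 Ω.
Step 4 — Parallel with input shunt Z1: Z_in = Z1 || (Z2 + Z3) = 0 + j176.2 Ω = 176.2∠90.0° Ω.
Step 5 — Power factor: PF = cos(φ) = Re(Z)/|Z| = -0/176.2 = -0.
Step 6 — Type: Im(Z) = 176.2 ⇒ lagging (phase φ = 90.0°).

PF = -0 (lagging, φ = 90.0°)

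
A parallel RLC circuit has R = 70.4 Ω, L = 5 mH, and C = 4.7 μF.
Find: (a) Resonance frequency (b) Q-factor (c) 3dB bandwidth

Step 1 — Resonance: ω₀ = 1/√(LC) = 1/√(0.005·4.7e-06) = 6523 rad/s.
Step 2 — f₀ = ω₀/(2π) = 1038 Hz.
Step 3 — Parallel Q: Q = R/(ω₀L) = 70.4/(6523·0.005) = 2.158.
Step 4 — Bandwidth: Δω = ω₀/Q = 3022 rad/s; BW = Δω/(2π) = 481 Hz.

(a) f₀ = 1038 Hz  (b) Q = 2.158  (c) BW = 481 Hz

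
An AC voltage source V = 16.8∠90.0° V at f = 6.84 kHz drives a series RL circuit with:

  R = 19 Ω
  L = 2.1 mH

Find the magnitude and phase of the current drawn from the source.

Step 1 — Angular frequency: ω = 2π·f = 2π·6840 = 4.298e+04 rad/s.
Step 2 — Component impedances:
  R: Z = R = 19 Ω
  L: Z = jωL = j·4.298e+04·0.0021 = 0 + j90.25 Ω
Step 3 — Series combination: Z_total = R + L = 19 + j90.25 Ω = 92.23∠78.1° Ω.
Step 4 — Source phasor: V = 16.8∠90.0° V = 0 + j16.8 V.
Step 5 — Ohm's law: I = V / Z_total = (0 + j16.8) / (19 + j90.25) = 0.1782 + j0.03752 A.
Step 6 — Convert to polar: |I| = 0.1822 A, ∠I = 11.9°.

I = 0.1822∠11.9° A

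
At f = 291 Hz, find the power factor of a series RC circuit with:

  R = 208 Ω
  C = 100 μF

Step 1 — Angular frequency: ω = 2π·f = 2π·291 = 1828 rad/s.
Step 2 — Component impedances:
  R: Z = R = 208 Ω
  C: Z = 1/(jωC) = -j/(ω·C) = 0 - j5.469 Ω
Step 3 — Series combination: Z_total = R + C = 208 - j5.469 Ω = 208.1∠-1.5° Ω.
Step 4 — Power factor: PF = cos(φ) = Re(Z)/|Z| = 208/208.07 = 0.9997.
Step 5 — Type: Im(Z) = -5.469 ⇒ leading (phase φ = -1.5°).

PF = 0.9997 (leading, φ = -1.5°)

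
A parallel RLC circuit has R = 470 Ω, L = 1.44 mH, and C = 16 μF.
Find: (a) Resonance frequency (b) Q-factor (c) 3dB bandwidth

Step 1 — Resonance: ω₀ = 1/√(LC) = 1/√(0.00144·1.6e-05) = 6588 rad/s.
Step 2 — f₀ = ω₀/(2π) = 1049 Hz.
Step 3 — Parallel Q: Q = R/(ω₀L) = 470/(6588·0.00144) = 49.54.
Step 4 — Bandwidth: Δω = ω₀/Q = 133 rad/s; BW = Δω/(2π) = 21.16 Hz.

(a) f₀ = 1049 Hz  (b) Q = 49.54  (c) BW = 21.16 Hz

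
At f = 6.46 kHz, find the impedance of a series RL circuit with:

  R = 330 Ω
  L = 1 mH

Step 1 — Angular frequency: ω = 2π·f = 2π·6460 = 4.059e+04 rad/s.
Step 2 — Component impedances:
  R: Z = R = 330 Ω
  L: Z = jωL = j·4.059e+04·0.001 = 0 + j40.59 Ω
Step 3 — Series combination: Z_total = R + L = 330 + j40.59 Ω = 332.5∠7.0° Ω.

Z = 330 + j40.59 Ω = 332.5∠7.0° Ω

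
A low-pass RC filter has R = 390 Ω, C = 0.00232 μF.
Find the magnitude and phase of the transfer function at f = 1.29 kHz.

Step 1 — Angular frequency: ω = 2π·1290 = 8105 rad/s.
Step 2 — Transfer function: H(jω) = 1/(1 + jωRC).
Step 3 — Denominator: 1 + jωRC = 1 + j·8105·390·2.32e-09 = 1 + j0.007334.
Step 4 — H = 0.9999 - j0.007333.
Step 5 — Magnitude: |H| = 1 (-0.0 dB); phase: φ = -0.4°.

|H| = 1 (-0.0 dB), φ = -0.4°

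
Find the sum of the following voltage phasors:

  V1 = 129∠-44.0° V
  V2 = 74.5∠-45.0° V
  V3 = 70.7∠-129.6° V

Step 1 — Convert each phasor to rectangular form:
  V1 = 129·(cos(-44.0°) + j·sin(-44.0°)) = 92.79 - j89.61 V
  V2 = 74.5·(cos(-45.0°) + j·sin(-45.0°)) = 52.68 - j52.68 V
  V3 = 70.7·(cos(-129.6°) + j·sin(-129.6°)) = -45.07 - j54.48 V
Step 2 — Sum components: V_total = 100.4 - j196.8 V.
Step 3 — Convert to polar: |V_total| = 220.9 V, ∠V_total = -63.0°.

V_total = 220.9∠-63.0° V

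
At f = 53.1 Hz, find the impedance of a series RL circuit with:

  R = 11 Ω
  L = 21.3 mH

Step 1 — Angular frequency: ω = 2π·f = 2π·53.1 = 333.6 rad/s.
Step 2 — Component impedances:
  R: Z = R = 11 Ω
  L: Z = jωL = j·333.6·0.0213 = 0 + j7.106 Ω
Step 3 — Series combination: Z_total = R + L = 11 + j7.106 Ω = 13.1∠32.9° Ω.

Z = 11 + j7.106 Ω = 13.1∠32.9° Ω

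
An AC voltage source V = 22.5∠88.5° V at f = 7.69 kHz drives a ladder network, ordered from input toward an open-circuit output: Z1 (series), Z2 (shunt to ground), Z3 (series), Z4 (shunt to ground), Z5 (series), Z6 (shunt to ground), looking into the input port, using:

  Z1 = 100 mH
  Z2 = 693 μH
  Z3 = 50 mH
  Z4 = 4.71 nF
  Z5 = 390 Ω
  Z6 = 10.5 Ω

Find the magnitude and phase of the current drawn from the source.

Step 1 — Angular frequency: ω = 2π·f = 2π·7690 = 4.832e+04 rad/s.
Step 2 — Component impedances:
  Z1: Z = jωL = j·4.832e+04·0.1 = 0 + j4832 Ω
  Z2: Z = jωL = j·4.832e+04·0.000693 = 0 + j33.48 Ω
  Z3: Z = jωL = j·4.832e+04·0.05 = 0 + j2416 Ω
  Z4: Z = 1/(jωC) = -j/(ω·C) = 0 - j4394 Ω
  Z5: Z = R = 390 Ω
  Z6: Z = R = 10.5 Ω
Step 3 — Ladder network (open output): work backward from the far end, alternating series and parallel combinations. Z_in = 0.07446 + j4865 Ω = 4865∠90.0° Ω.
Step 4 — Source phasor: V = 22.5∠88.5° V = 0.589 + j22.49 V.
Step 5 — Ohm's law: I = V / Z_total = (0.589 + j22.49) / (0.07446 + j4865) = 0.004623 - j0.000121 A.
Step 6 — Convert to polar: |I| = 0.004625 A, ∠I = -1.5°.

I = 0.004625∠-1.5° A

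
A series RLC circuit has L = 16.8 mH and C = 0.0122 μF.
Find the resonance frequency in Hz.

Step 1 — Resonance condition Im(Z)=0 gives ω₀ = 1/√(LC).
Step 2 — ω₀ = 1/√(0.0168·1.22e-08) = 6.985e+04 rad/s.
Step 3 — f₀ = ω₀/(2π) = 1.112e+04 Hz.

f₀ = 1.112e+04 Hz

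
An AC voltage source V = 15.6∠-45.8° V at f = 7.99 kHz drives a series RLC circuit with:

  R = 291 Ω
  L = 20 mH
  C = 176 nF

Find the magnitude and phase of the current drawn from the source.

Step 1 — Angular frequency: ω = 2π·f = 2π·7990 = 5.02e+04 rad/s.
Step 2 — Component impedances:
  R: Z = R = 291 Ω
  L: Z = jωL = j·5.02e+04·0.02 = 0 + j1004 Ω
  C: Z = 1/(jωC) = -j/(ω·C) = 0 - j113.2 Ω
Step 3 — Series combination: Z_total = R + L + C = 291 + j890.9 Ω = 937.2∠71.9° Ω.
Step 4 — Source phasor: V = 15.6∠-45.8° V = 10.88 - j11.18 V.
Step 5 — Ohm's law: I = V / Z_total = (10.88 - j11.18) / (291 + j890.9) = -0.00774 - j0.01474 A.
Step 6 — Convert to polar: |I| = 0.01665 A, ∠I = -117.7°.

I = 0.01665∠-117.7° A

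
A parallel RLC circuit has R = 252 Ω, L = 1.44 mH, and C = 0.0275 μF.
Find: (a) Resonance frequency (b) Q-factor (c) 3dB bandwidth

Step 1 — Resonance: ω₀ = 1/√(LC) = 1/√(0.00144·2.75e-08) = 1.589e+05 rad/s.
Step 2 — f₀ = ω₀/(2π) = 2.529e+04 Hz.
Step 3 — Parallel Q: Q = R/(ω₀L) = 252/(1.589e+05·0.00144) = 1.101.
Step 4 — Bandwidth: Δω = ω₀/Q = 1.443e+05 rad/s; BW = Δω/(2π) = 2.297e+04 Hz.

(a) f₀ = 2.529e+04 Hz  (b) Q = 1.101  (c) BW = 2.297e+04 Hz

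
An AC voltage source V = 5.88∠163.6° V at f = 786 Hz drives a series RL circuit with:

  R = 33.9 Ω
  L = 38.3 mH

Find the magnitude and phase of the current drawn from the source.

Step 1 — Angular frequency: ω = 2π·f = 2π·786 = 4939 rad/s.
Step 2 — Component impedances:
  R: Z = R = 33.9 Ω
  L: Z = jωL = j·4939·0.0383 = 0 + j189.1 Ω
Step 3 — Series combination: Z_total = R + L = 33.9 + j189.1 Ω = 192.2∠79.8° Ω.
Step 4 — Source phasor: V = 5.88∠163.6° V = -5.641 + j1.66 V.
Step 5 — Ohm's law: I = V / Z_total = (-5.641 + j1.66) / (33.9 + j189.1) = 0.003325 + j0.03042 A.
Step 6 — Convert to polar: |I| = 0.0306 A, ∠I = 83.8°.

I = 0.0306∠83.8° A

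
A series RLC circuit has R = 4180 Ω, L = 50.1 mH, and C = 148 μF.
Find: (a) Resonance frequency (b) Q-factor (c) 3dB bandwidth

Step 1 — Resonance condition Im(Z)=0 gives ω₀ = 1/√(LC).
Step 2 — ω₀ = 1/√(0.0501·0.000148) = 367.2 rad/s.
Step 3 — f₀ = ω₀/(2π) = 58.45 Hz.
Step 4 — Series Q: Q = ω₀L/R = 367.2·0.0501/4180 = 0.004402.
Step 5 — 3dB bandwidth: Δω = ω₀/Q = 8.343e+04 rad/s; BW = Δω/(2π) = 1.328e+04 Hz.

(a) f₀ = 58.45 Hz  (b) Q = 0.004402  (c) BW = 1.328e+04 Hz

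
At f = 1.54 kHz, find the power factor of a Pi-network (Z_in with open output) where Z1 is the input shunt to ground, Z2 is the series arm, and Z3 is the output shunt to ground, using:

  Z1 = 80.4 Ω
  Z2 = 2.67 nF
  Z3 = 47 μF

Step 1 — Angular frequency: ω = 2π·f = 2π·1540 = 9676 rad/s.
Step 2 — Component impedances:
  Z1: Z = R = 80.4 Ω
  Z2: Z = 1/(jωC) = -j/(ω·C) = 0 - j3.871e+04 Ω
  Z3: Z = 1/(jωC) = -j/(ω·C) = 0 - j2.199 Ω
Step 3 — With open output, the series arm Z2 and the output shunt Z3 appear in series to ground: Z2 + Z3 = 0 - j3.871e+04 Ω.
Step 4 — Parallel with input shunt Z1: Z_in = Z1 || (Z2 + Z3) = 80.4 - j0.167 Ω = 80.4∠-0.1° Ω.
Step 5 — Power factor: PF = cos(φ) = Re(Z)/|Z| = 80.4/80.4 = 1.
Step 6 — Type: Im(Z) = -0.167 ⇒ leading (phase φ = -0.1°).

PF = 1 (leading, φ = -0.1°)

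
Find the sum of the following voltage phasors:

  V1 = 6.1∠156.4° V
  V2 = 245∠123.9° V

Step 1 — Convert each phasor to rectangular form:
  V1 = 6.1·(cos(156.4°) + j·sin(156.4°)) = -5.59 + j2.442 V
  V2 = 245·(cos(123.9°) + j·sin(123.9°)) = -136.6 + j203.4 V
Step 2 — Sum components: V_total = -142.2 + j205.8 V.
Step 3 — Convert to polar: |V_total| = 250.2 V, ∠V_total = 124.7°.

V_total = 250.2∠124.7° V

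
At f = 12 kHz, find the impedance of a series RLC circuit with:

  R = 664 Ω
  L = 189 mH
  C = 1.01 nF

Step 1 — Angular frequency: ω = 2π·f = 2π·1.2e+04 = 7.54e+04 rad/s.
Step 2 — Component impedances:
  R: Z = R = 664 Ω
  L: Z = jωL = j·7.54e+04·0.189 = 0 + j1.425e+04 Ω
  C: Z = 1/(jωC) = -j/(ω·C) = 0 - j1.313e+04 Ω
Step 3 — Series combination: Z_total = R + L + C = 664 + j1119 Ω = 1301∠59.3° Ω.

Z = 664 + j1119 Ω = 1301∠59.3° Ω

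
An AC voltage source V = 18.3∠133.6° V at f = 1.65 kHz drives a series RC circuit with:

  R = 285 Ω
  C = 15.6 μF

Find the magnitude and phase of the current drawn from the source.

Step 1 — Angular frequency: ω = 2π·f = 2π·1650 = 1.037e+04 rad/s.
Step 2 — Component impedances:
  R: Z = R = 285 Ω
  C: Z = 1/(jωC) = -j/(ω·C) = 0 - j6.183 Ω
Step 3 — Series combination: Z_total = R + C = 285 - j6.183 Ω = 285.1∠-1.2° Ω.
Step 4 — Source phasor: V = 18.3∠133.6° V = -12.62 + j13.25 V.
Step 5 — Ohm's law: I = V / Z_total = (-12.62 + j13.25) / (285 - j6.183) = -0.04527 + j0.04552 A.
Step 6 — Convert to polar: |I| = 0.0642 A, ∠I = 134.8°.

I = 0.0642∠134.8° A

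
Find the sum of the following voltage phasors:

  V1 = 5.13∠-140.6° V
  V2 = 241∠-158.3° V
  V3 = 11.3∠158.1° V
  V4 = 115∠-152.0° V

Step 1 — Convert each phasor to rectangular form:
  V1 = 5.13·(cos(-140.6°) + j·sin(-140.6°)) = -3.964 - j3.256 V
  V2 = 241·(cos(-158.3°) + j·sin(-158.3°)) = -223.9 - j89.11 V
  V3 = 11.3·(cos(158.1°) + j·sin(158.1°)) = -10.48 + j4.215 V
  V4 = 115·(cos(-152.0°) + j·sin(-152.0°)) = -101.5 - j53.99 V
Step 2 — Sum components: V_total = -339.9 - j142.1 V.
Step 3 — Convert to polar: |V_total| = 368.4 V, ∠V_total = -157.3°.

V_total = 368.4∠-157.3° V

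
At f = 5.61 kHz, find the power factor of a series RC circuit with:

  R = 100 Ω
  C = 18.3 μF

Step 1 — Angular frequency: ω = 2π·f = 2π·5610 = 3.525e+04 rad/s.
Step 2 — Component impedances:
  R: Z = R = 100 Ω
  C: Z = 1/(jωC) = -j/(ω·C) = 0 - j1.55 Ω
Step 3 — Series combination: Z_total = R + C = 100 - j1.55 Ω = 100∠-0.9° Ω.
Step 4 — Power factor: PF = cos(φ) = Re(Z)/|Z| = 100/100.01 = 0.9999.
Step 5 — Type: Im(Z) = -1.55 ⇒ leading (phase φ = -0.9°).

PF = 0.9999 (leading, φ = -0.9°)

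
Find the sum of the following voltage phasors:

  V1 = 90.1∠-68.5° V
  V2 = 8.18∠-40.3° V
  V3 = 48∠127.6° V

Step 1 — Convert each phasor to rectangular form:
  V1 = 90.1·(cos(-68.5°) + j·sin(-68.5°)) = 33.02 - j83.83 V
  V2 = 8.18·(cos(-40.3°) + j·sin(-40.3°)) = 6.239 - j5.291 V
  V3 = 48·(cos(127.6°) + j·sin(127.6°)) = -29.29 + j38.03 V
Step 2 — Sum components: V_total = 9.973 - j51.09 V.
Step 3 — Convert to polar: |V_total| = 52.06 V, ∠V_total = -79.0°.

V_total = 52.06∠-79.0° V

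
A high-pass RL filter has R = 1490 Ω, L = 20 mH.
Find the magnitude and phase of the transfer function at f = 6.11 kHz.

Step 1 — Angular frequency: ω = 2π·6110 = 3.839e+04 rad/s.
Step 2 — Transfer function: H(jω) = jωL/(R + jωL).
Step 3 — Numerator jωL = j·767.8; denominator R + jωL = 1490 + j767.8.
Step 4 — H = 0.2098 + j0.4072.
Step 5 — Magnitude: |H| = 0.4581 (-6.8 dB); phase: φ = 62.7°.

|H| = 0.4581 (-6.8 dB), φ = 62.7°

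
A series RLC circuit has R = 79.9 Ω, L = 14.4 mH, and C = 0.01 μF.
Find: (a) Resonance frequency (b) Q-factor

Step 1 — Resonance condition Im(Z)=0 gives ω₀ = 1/√(LC).
Step 2 — ω₀ = 1/√(0.0144·1e-08) = 8.333e+04 rad/s.
Step 3 — f₀ = ω₀/(2π) = 1.326e+04 Hz.
Step 4 — Series Q: Q = ω₀L/R = 8.333e+04·0.0144/79.9 = 15.02.

(a) f₀ = 1.326e+04 Hz  (b) Q = 15.02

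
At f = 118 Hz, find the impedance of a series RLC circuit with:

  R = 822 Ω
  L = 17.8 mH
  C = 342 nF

Step 1 — Angular frequency: ω = 2π·f = 2π·118 = 741.4 rad/s.
Step 2 — Component impedances:
  R: Z = R = 822 Ω
  L: Z = jωL = j·741.4·0.0178 = 0 + j13.2 Ω
  C: Z = 1/(jωC) = -j/(ω·C) = 0 - j3944 Ω
Step 3 — Series combination: Z_total = R + L + C = 822 - j3931 Ω = 4016∠-78.2° Ω.

Z = 822 - j3931 Ω = 4016∠-78.2° Ω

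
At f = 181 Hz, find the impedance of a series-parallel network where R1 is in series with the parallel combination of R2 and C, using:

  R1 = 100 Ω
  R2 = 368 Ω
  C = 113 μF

Step 1 — Angular frequency: ω = 2π·f = 2π·181 = 1137 rad/s.
Step 2 — Component impedances:
  R1: Z = R = 100 Ω
  R2: Z = R = 368 Ω
  C: Z = 1/(jωC) = -j/(ω·C) = 0 - j7.781 Ω
Step 3 — Parallel branch: R2 || C = 1/(1/R2 + 1/C) = 0.1645 - j7.778 Ω.
Step 4 — Series with R1: Z_total = R1 + (R2 || C) = 100.2 - j7.778 Ω = 100.5∠-4.4° Ω.

Z = 100.2 - j7.778 Ω = 100.5∠-4.4° Ω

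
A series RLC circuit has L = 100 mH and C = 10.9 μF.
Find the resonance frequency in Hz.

Step 1 — Resonance condition Im(Z)=0 gives ω₀ = 1/√(LC).
Step 2 — ω₀ = 1/√(0.1·1.09e-05) = 957.8 rad/s.
Step 3 — f₀ = ω₀/(2π) = 152.4 Hz.

f₀ = 152.4 Hz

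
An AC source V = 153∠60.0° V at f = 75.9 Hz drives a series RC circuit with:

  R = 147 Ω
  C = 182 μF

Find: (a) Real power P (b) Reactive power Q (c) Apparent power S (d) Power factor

Step 1 — Angular frequency: ω = 2π·f = 2π·75.9 = 476.9 rad/s.
Step 2 — Component impedances:
  R: Z = R = 147 Ω
  C: Z = 1/(jωC) = -j/(ω·C) = 0 - j11.52 Ω
Step 3 — Series combination: Z_total = R + C = 147 - j11.52 Ω = 147.5∠-4.5° Ω.
Step 4 — Source phasor: V = 153∠60.0° V = 76.5 + j132.5 V.
Step 5 — Current: I = V / Z = 0.447 + j0.9364 A = 1.038∠64.5° A.
Step 6 — Complex power: S = V·I* = 158.3 - j12.4 VA.
Step 7 — Real power: P = Re(S) = 158.3 W.
Step 8 — Reactive power: Q = Im(S) = -12.4 VAR.
Step 9 — Apparent power: |S| = 158.8 VA.
Step 10 — Power factor: PF = P/|S| = 0.9969 (leading).

(a) P = 158.3 W  (b) Q = -12.4 VAR  (c) S = 158.8 VA  (d) PF = 0.9969 (leading)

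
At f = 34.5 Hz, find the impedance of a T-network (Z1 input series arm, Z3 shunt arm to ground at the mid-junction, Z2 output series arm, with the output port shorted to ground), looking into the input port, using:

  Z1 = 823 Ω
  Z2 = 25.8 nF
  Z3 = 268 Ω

Step 1 — Angular frequency: ω = 2π·f = 2π·34.5 = 216.8 rad/s.
Step 2 — Component impedances:
  Z1: Z = R = 823 Ω
  Z2: Z = 1/(jωC) = -j/(ω·C) = 0 - j1.788e+05 Ω
  Z3: Z = R = 268 Ω
Step 3 — With the output port shorted to ground, the output series arm Z2 runs from the junction to ground; the shunt arm Z3 also runs from the junction to ground. They appear in parallel: Z3 || Z2 = 268 - j0.4017 Ω.
Step 4 — Series with input arm Z1: Z_in = Z1 + (Z3 || Z2) = 1091 - j0.4017 Ω = 1091∠-0.0° Ω.

Z = 1091 - j0.4017 Ω = 1091∠-0.0° Ω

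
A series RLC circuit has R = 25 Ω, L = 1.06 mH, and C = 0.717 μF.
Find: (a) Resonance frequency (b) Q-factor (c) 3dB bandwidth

Step 1 — Resonance: ω₀ = 1/√(LC) = 1/√(0.00106·7.17e-07) = 3.627e+04 rad/s.
Step 2 — f₀ = ω₀/(2π) = 5773 Hz.
Step 3 — Series Q: Q = ω₀L/R = 3.627e+04·0.00106/25 = 1.538.
Step 4 — Bandwidth: Δω = ω₀/Q = 2.358e+04 rad/s; BW = Δω/(2π) = 3754 Hz.

(a) f₀ = 5773 Hz  (b) Q = 1.538  (c) BW = 3754 Hz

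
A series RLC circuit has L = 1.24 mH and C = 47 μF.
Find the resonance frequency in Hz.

Step 1 — Resonance condition Im(Z)=0 gives ω₀ = 1/√(LC).
Step 2 — ω₀ = 1/√(0.00124·4.7e-05) = 4142 rad/s.
Step 3 — f₀ = ω₀/(2π) = 659.3 Hz.

f₀ = 659.3 Hz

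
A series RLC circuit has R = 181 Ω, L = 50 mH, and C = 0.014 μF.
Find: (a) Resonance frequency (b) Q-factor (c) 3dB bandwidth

Step 1 — Resonance: ω₀ = 1/√(LC) = 1/√(0.05·1.4e-08) = 3.78e+04 rad/s.
Step 2 — f₀ = ω₀/(2π) = 6015 Hz.
Step 3 — Series Q: Q = ω₀L/R = 3.78e+04·0.05/181 = 10.44.
Step 4 — Bandwidth: Δω = ω₀/Q = 3620 rad/s; BW = Δω/(2π) = 576.1 Hz.

(a) f₀ = 6015 Hz  (b) Q = 10.44  (c) BW = 576.1 Hz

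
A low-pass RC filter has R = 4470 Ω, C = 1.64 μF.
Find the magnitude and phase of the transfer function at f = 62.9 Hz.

Step 1 — Angular frequency: ω = 2π·62.9 = 395.2 rad/s.
Step 2 — Transfer function: H(jω) = 1/(1 + jωRC).
Step 3 — Denominator: 1 + jωRC = 1 + j·395.2·4470·1.64e-06 = 1 + j2.897.
Step 4 — H = 0.1065 - j0.3084.
Step 5 — Magnitude: |H| = 0.3263 (-9.7 dB); phase: φ = -71.0°.

|H| = 0.3263 (-9.7 dB), φ = -71.0°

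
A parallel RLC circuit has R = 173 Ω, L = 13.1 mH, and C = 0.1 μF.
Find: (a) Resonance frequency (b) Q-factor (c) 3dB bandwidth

Step 1 — Resonance: ω₀ = 1/√(LC) = 1/√(0.0131·1e-07) = 2.763e+04 rad/s.
Step 2 — f₀ = ω₀/(2π) = 4397 Hz.
Step 3 — Parallel Q: Q = R/(ω₀L) = 173/(2.763e+04·0.0131) = 0.478.
Step 4 — Bandwidth: Δω = ω₀/Q = 5.78e+04 rad/s; BW = Δω/(2π) = 9200 Hz.

(a) f₀ = 4397 Hz  (b) Q = 0.478  (c) BW = 9200 Hz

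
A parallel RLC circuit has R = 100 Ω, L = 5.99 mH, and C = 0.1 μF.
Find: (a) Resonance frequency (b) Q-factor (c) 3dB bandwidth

Step 1 — Resonance: ω₀ = 1/√(LC) = 1/√(0.00599·1e-07) = 4.086e+04 rad/s.
Step 2 — f₀ = ω₀/(2π) = 6503 Hz.
Step 3 — Parallel Q: Q = R/(ω₀L) = 100/(4.086e+04·0.00599) = 0.4086.
Step 4 — Bandwidth: Δω = ω₀/Q = 1e+05 rad/s; BW = Δω/(2π) = 1.592e+04 Hz.

(a) f₀ = 6503 Hz  (b) Q = 0.4086  (c) BW = 1.592e+04 Hz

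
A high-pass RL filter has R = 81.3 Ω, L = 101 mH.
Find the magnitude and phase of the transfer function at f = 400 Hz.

Step 1 — Angular frequency: ω = 2π·400 = 2513 rad/s.
Step 2 — Transfer function: H(jω) = jωL/(R + jωL).
Step 3 — Numerator jωL = j·253.8; denominator R + jωL = 81.3 + j253.8.
Step 4 — H = 0.907 + j0.2905.
Step 5 — Magnitude: |H| = 0.9523 (-0.4 dB); phase: φ = 17.8°.

|H| = 0.9523 (-0.4 dB), φ = 17.8°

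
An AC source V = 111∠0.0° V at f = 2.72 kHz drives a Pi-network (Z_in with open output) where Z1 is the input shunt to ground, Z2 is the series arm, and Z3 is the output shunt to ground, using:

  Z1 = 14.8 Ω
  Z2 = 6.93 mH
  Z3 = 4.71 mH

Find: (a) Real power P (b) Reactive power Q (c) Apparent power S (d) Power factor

Step 1 — Angular frequency: ω = 2π·f = 2π·2720 = 1.709e+04 rad/s.
Step 2 — Component impedances:
  Z1: Z = R = 14.8 Ω
  Z2: Z = jωL = j·1.709e+04·0.00693 = 0 + j118.4 Ω
  Z3: Z = jωL = j·1.709e+04·0.00471 = 0 + j80.5 Ω
Step 3 — With open output, the series arm Z2 and the output shunt Z3 appear in series to ground: Z2 + Z3 = 0 + j198.9 Ω.
Step 4 — Parallel with input shunt Z1: Z_in = Z1 || (Z2 + Z3) = 14.72 + j1.095 Ω = 14.76∠4.3° Ω.
Step 5 — Source phasor: V = 111∠0.0° V = 111 V.
Step 6 — Current: I = V / Z = 7.5 - j0.558 A = 7.521∠-4.3° A.
Step 7 — Complex power: S = V·I* = 832.5 + j61.94 VA.
Step 8 — Real power: P = Re(S) = 832.5 W.
Step 9 — Reactive power: Q = Im(S) = 61.94 VAR.
Step 10 — Apparent power: |S| = 834.8 VA.
Step 11 — Power factor: PF = P/|S| = 0.9972 (lagging).

(a) P = 832.5 W  (b) Q = 61.94 VAR  (c) S = 834.8 VA  (d) PF = 0.9972 (lagging)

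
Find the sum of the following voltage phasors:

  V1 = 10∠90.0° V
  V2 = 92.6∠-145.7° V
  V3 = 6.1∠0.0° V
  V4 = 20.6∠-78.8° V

Step 1 — Convert each phasor to rectangular form:
  V1 = 10·(cos(90.0°) + j·sin(90.0°)) = 0 + j10 V
  V2 = 92.6·(cos(-145.7°) + j·sin(-145.7°)) = -76.5 - j52.18 V
  V3 = 6.1·(cos(0.0°) + j·sin(0.0°)) = 6.1 V
  V4 = 20.6·(cos(-78.8°) + j·sin(-78.8°)) = 4.001 - j20.21 V
Step 2 — Sum components: V_total = -66.4 - j62.39 V.
Step 3 — Convert to polar: |V_total| = 91.11 V, ∠V_total = -136.8°.

V_total = 91.11∠-136.8° V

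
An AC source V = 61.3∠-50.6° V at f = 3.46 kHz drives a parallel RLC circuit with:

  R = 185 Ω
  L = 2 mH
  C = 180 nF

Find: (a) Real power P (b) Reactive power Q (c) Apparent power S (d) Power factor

Step 1 — Angular frequency: ω = 2π·f = 2π·3460 = 2.174e+04 rad/s.
Step 2 — Component impedances:
  R: Z = R = 185 Ω
  L: Z = jωL = j·2.174e+04·0.002 = 0 + j43.48 Ω
  C: Z = 1/(jωC) = -j/(ω·C) = 0 - j255.5 Ω
Step 3 — Parallel combination: 1/Z_total = 1/R + 1/L + 1/C; Z_total = 13.74 + j48.5 Ω = 50.41∠74.2° Ω.
Step 4 — Source phasor: V = 61.3∠-50.6° V = 38.91 - j47.37 V.
Step 5 — Current: I = V / Z = -0.6938 - j0.9987 A = 1.216∠-124.8° A.
Step 6 — Complex power: S = V·I* = 20.31 + j71.72 VA.
Step 7 — Real power: P = Re(S) = 20.31 W.
Step 8 — Reactive power: Q = Im(S) = 71.72 VAR.
Step 9 — Apparent power: |S| = 74.54 VA.
Step 10 — Power factor: PF = P/|S| = 0.2725 (lagging).

(a) P = 20.31 W  (b) Q = 71.72 VAR  (c) S = 74.54 VA  (d) PF = 0.2725 (lagging)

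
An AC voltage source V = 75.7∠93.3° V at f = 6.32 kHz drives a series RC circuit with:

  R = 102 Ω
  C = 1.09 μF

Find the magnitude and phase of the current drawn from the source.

Step 1 — Angular frequency: ω = 2π·f = 2π·6320 = 3.971e+04 rad/s.
Step 2 — Component impedances:
  R: Z = R = 102 Ω
  C: Z = 1/(jωC) = -j/(ω·C) = 0 - j23.1 Ω
Step 3 — Series combination: Z_total = R + C = 102 - j23.1 Ω = 104.6∠-12.8° Ω.
Step 4 — Source phasor: V = 75.7∠93.3° V = -4.358 + j75.57 V.
Step 5 — Ohm's law: I = V / Z_total = (-4.358 + j75.57) / (102 - j23.1) = -0.2003 + j0.6956 A.
Step 6 — Convert to polar: |I| = 0.7238 A, ∠I = 106.1°.

I = 0.7238∠106.1° A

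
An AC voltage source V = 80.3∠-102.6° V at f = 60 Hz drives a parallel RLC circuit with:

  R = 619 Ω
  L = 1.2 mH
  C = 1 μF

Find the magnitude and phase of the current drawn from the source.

Step 1 — Angular frequency: ω = 2π·f = 2π·60 = 377 rad/s.
Step 2 — Component impedances:
  R: Z = R = 619 Ω
  L: Z = jωL = j·377·0.0012 = 0 + j0.4524 Ω
  C: Z = 1/(jωC) = -j/(ω·C) = 0 - j2653 Ω
Step 3 — Parallel combination: 1/Z_total = 1/R + 1/L + 1/C; Z_total = 0.0003307 + j0.4525 Ω = 0.4525∠90.0° Ω.
Step 4 — Source phasor: V = 80.3∠-102.6° V = -17.52 - j78.37 V.
Step 5 — Ohm's law: I = V / Z_total = (-17.52 - j78.37) / (0.0003307 + j0.4525) = -173.2 + j38.59 A.
Step 6 — Convert to polar: |I| = 177.5 A, ∠I = 167.4°.

I = 177.5∠167.4° A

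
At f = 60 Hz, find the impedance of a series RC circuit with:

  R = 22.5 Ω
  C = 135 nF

Step 1 — Angular frequency: ω = 2π·f = 2π·60 = 377 rad/s.
Step 2 — Component impedances:
  R: Z = R = 22.5 Ω
  C: Z = 1/(jωC) = -j/(ω·C) = 0 - j1.965e+04 Ω
Step 3 — Series combination: Z_total = R + C = 22.5 - j1.965e+04 Ω = 1.965e+04∠-89.9° Ω.

Z = 22.5 - j1.965e+04 Ω = 1.965e+04∠-89.9° Ω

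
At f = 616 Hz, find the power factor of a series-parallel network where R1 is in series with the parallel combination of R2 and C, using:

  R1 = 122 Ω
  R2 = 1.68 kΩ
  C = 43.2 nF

Step 1 — Angular frequency: ω = 2π·f = 2π·616 = 3870 rad/s.
Step 2 — Component impedances:
  R1: Z = R = 122 Ω
  R2: Z = R = 1680 Ω
  C: Z = 1/(jωC) = -j/(ω·C) = 0 - j5981 Ω
Step 3 — Parallel branch: R2 || C = 1/(1/R2 + 1/C) = 1557 - j437.4 Ω.
Step 4 — Series with R1: Z_total = R1 + (R2 || C) = 1679 - j437.4 Ω = 1735∠-14.6° Ω.
Step 5 — Power factor: PF = cos(φ) = Re(Z)/|Z| = 1679/1735 = 0.9677.
Step 6 — Type: Im(Z) = -437.4 ⇒ leading (phase φ = -14.6°).

PF = 0.9677 (leading, φ = -14.6°)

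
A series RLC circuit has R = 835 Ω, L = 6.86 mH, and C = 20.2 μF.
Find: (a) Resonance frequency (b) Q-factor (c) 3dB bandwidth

Step 1 — Resonance condition Im(Z)=0 gives ω₀ = 1/√(LC).
Step 2 — ω₀ = 1/√(0.00686·2.02e-05) = 2686 rad/s.
Step 3 — f₀ = ω₀/(2π) = 427.5 Hz.
Step 4 — Series Q: Q = ω₀L/R = 2686·0.00686/835 = 0.02207.
Step 5 — 3dB bandwidth: Δω = ω₀/Q = 1.217e+05 rad/s; BW = Δω/(2π) = 1.937e+04 Hz.

(a) f₀ = 427.5 Hz  (b) Q = 0.02207  (c) BW = 1.937e+04 Hz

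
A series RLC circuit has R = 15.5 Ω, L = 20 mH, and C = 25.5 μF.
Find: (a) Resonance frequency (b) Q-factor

Step 1 — Resonance condition Im(Z)=0 gives ω₀ = 1/√(LC).
Step 2 — ω₀ = 1/√(0.02·2.55e-05) = 1400 rad/s.
Step 3 — f₀ = ω₀/(2π) = 222.9 Hz.
Step 4 — Series Q: Q = ω₀L/R = 1400·0.02/15.5 = 1.807.

(a) f₀ = 222.9 Hz  (b) Q = 1.807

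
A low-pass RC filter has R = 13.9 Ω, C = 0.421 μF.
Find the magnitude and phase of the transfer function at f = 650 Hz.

Step 1 — Angular frequency: ω = 2π·650 = 4084 rad/s.
Step 2 — Transfer function: H(jω) = 1/(1 + jωRC).
Step 3 — Denominator: 1 + jωRC = 1 + j·4084·13.9·4.21e-07 = 1 + j0.0239.
Step 4 — H = 0.9994 - j0.02389.
Step 5 — Magnitude: |H| = 0.9997 (-0.0 dB); phase: φ = -1.4°.

|H| = 0.9997 (-0.0 dB), φ = -1.4°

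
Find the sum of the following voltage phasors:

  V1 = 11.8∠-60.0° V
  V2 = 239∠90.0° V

Step 1 — Convert each phasor to rectangular form:
  V1 = 11.8·(cos(-60.0°) + j·sin(-60.0°)) = 5.9 - j10.22 V
  V2 = 239·(cos(90.0°) + j·sin(90.0°)) = 0 + j239 V
Step 2 — Sum components: V_total = 5.9 + j228.8 V.
Step 3 — Convert to polar: |V_total| = 228.9 V, ∠V_total = 88.5°.

V_total = 228.9∠88.5° V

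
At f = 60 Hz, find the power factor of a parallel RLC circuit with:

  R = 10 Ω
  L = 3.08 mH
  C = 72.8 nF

Step 1 — Angular frequency: ω = 2π·f = 2π·60 = 377 rad/s.
Step 2 — Component impedances:
  R: Z = R = 10 Ω
  L: Z = jωL = j·377·0.00308 = 0 + j1.161 Ω
  C: Z = 1/(jωC) = -j/(ω·C) = 0 - j3.644e+04 Ω
Step 3 — Parallel combination: 1/Z_total = 1/R + 1/L + 1/C; Z_total = 0.133 + j1.146 Ω = 1.153∠83.4° Ω.
Step 4 — Power factor: PF = cos(φ) = Re(Z)/|Z| = 0.13304/1.1534 = 0.1153.
Step 5 — Type: Im(Z) = 1.146 ⇒ lagging (phase φ = 83.4°).

PF = 0.1153 (lagging, φ = 83.4°)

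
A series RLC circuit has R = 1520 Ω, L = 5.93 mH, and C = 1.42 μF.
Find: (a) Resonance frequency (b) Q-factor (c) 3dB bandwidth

Step 1 — Resonance: ω₀ = 1/√(LC) = 1/√(0.00593·1.42e-06) = 1.09e+04 rad/s.
Step 2 — f₀ = ω₀/(2π) = 1734 Hz.
Step 3 — Series Q: Q = ω₀L/R = 1.09e+04·0.00593/1520 = 0.04251.
Step 4 — Bandwidth: Δω = ω₀/Q = 2.563e+05 rad/s; BW = Δω/(2π) = 4.08e+04 Hz.

(a) f₀ = 1734 Hz  (b) Q = 0.04251  (c) BW = 4.08e+04 Hz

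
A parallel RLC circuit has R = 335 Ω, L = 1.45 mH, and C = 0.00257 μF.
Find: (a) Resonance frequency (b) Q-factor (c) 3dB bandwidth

Step 1 — Resonance: ω₀ = 1/√(LC) = 1/√(0.00145·2.57e-09) = 5.18e+05 rad/s.
Step 2 — f₀ = ω₀/(2π) = 8.245e+04 Hz.
Step 3 — Parallel Q: Q = R/(ω₀L) = 335/(5.18e+05·0.00145) = 0.446.
Step 4 — Bandwidth: Δω = ω₀/Q = 1.162e+06 rad/s; BW = Δω/(2π) = 1.849e+05 Hz.

(a) f₀ = 8.245e+04 Hz  (b) Q = 0.446  (c) BW = 1.849e+05 Hz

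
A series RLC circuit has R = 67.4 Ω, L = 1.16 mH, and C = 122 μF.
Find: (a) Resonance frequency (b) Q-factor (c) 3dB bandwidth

Step 1 — Resonance condition Im(Z)=0 gives ω₀ = 1/√(LC).
Step 2 — ω₀ = 1/√(0.00116·0.000122) = 2658 rad/s.
Step 3 — f₀ = ω₀/(2π) = 423.1 Hz.
Step 4 — Series Q: Q = ω₀L/R = 2658·0.00116/67.4 = 0.04575.
Step 5 — 3dB bandwidth: Δω = ω₀/Q = 5.81e+04 rad/s; BW = Δω/(2π) = 9247 Hz.

(a) f₀ = 423.1 Hz  (b) Q = 0.04575  (c) BW = 9247 Hz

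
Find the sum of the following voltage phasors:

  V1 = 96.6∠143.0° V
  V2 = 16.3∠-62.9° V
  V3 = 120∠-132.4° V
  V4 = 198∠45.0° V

Step 1 — Convert each phasor to rectangular form:
  V1 = 96.6·(cos(143.0°) + j·sin(143.0°)) = -77.15 + j58.14 V
  V2 = 16.3·(cos(-62.9°) + j·sin(-62.9°)) = 7.425 - j14.51 V
  V3 = 120·(cos(-132.4°) + j·sin(-132.4°)) = -80.92 - j88.61 V
  V4 = 198·(cos(45.0°) + j·sin(45.0°)) = 140 + j140 V
Step 2 — Sum components: V_total = -10.63 + j95.02 V.
Step 3 — Convert to polar: |V_total| = 95.61 V, ∠V_total = 96.4°.

V_total = 95.61∠96.4° V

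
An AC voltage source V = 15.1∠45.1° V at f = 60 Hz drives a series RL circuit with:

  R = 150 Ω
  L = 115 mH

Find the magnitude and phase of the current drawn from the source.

Step 1 — Angular frequency: ω = 2π·f = 2π·60 = 377 rad/s.
Step 2 — Component impedances:
  R: Z = R = 150 Ω
  L: Z = jωL = j·377·0.115 = 0 + j43.35 Ω
Step 3 — Series combination: Z_total = R + L = 150 + j43.35 Ω = 156.1∠16.1° Ω.
Step 4 — Source phasor: V = 15.1∠45.1° V = 10.66 + j10.7 V.
Step 5 — Ohm's law: I = V / Z_total = (10.66 + j10.7) / (150 + j43.35) = 0.0846 + j0.04685 A.
Step 6 — Convert to polar: |I| = 0.09671 A, ∠I = 29.0°.

I = 0.09671∠29.0° A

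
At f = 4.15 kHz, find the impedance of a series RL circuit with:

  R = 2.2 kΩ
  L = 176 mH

Step 1 — Angular frequency: ω = 2π·f = 2π·4150 = 2.608e+04 rad/s.
Step 2 — Component impedances:
  R: Z = R = 2200 Ω
  L: Z = jωL = j·2.608e+04·0.176 = 0 + j4589 Ω
Step 3 — Series combination: Z_total = R + L = 2200 + j4589 Ω = 5089∠64.4° Ω.

Z = 2200 + j4589 Ω = 5089∠64.4° Ω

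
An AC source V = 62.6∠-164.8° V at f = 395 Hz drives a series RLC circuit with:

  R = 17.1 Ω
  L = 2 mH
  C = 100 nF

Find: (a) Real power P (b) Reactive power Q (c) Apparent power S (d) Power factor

Step 1 — Angular frequency: ω = 2π·f = 2π·395 = 2482 rad/s.
Step 2 — Component impedances:
  R: Z = R = 17.1 Ω
  L: Z = jωL = j·2482·0.002 = 0 + j4.964 Ω
  C: Z = 1/(jωC) = -j/(ω·C) = 0 - j4029 Ω
Step 3 — Series combination: Z_total = R + L + C = 17.1 - j4024 Ω = 4024∠-89.8° Ω.
Step 4 — Source phasor: V = 62.6∠-164.8° V = -60.41 - j16.41 V.
Step 5 — Current: I = V / Z = 0.004015 - j0.01503 A = 0.01556∠-75.0° A.
Step 6 — Complex power: S = V·I* = 0.004138 - j0.9738 VA.
Step 7 — Real power: P = Re(S) = 0.004138 W.
Step 8 — Reactive power: Q = Im(S) = -0.9738 VAR.
Step 9 — Apparent power: |S| = 0.9738 VA.
Step 10 — Power factor: PF = P/|S| = 0.004249 (leading).

(a) P = 0.004138 W  (b) Q = -0.9738 VAR  (c) S = 0.9738 VA  (d) PF = 0.004249 (leading)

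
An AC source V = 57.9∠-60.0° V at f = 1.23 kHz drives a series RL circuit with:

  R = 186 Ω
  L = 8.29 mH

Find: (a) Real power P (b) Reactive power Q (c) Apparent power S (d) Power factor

Step 1 — Angular frequency: ω = 2π·f = 2π·1230 = 7728 rad/s.
Step 2 — Component impedances:
  R: Z = R = 186 Ω
  L: Z = jωL = j·7728·0.00829 = 0 + j64.07 Ω
Step 3 — Series combination: Z_total = R + L = 186 + j64.07 Ω = 196.7∠19.0° Ω.
Step 4 — Source phasor: V = 57.9∠-60.0° V = 28.95 - j50.14 V.
Step 5 — Current: I = V / Z = 0.05613 - j0.2889 A = 0.2943∠-79.0° A.
Step 6 — Complex power: S = V·I* = 16.11 + j5.55 VA.
Step 7 — Real power: P = Re(S) = 16.11 W.
Step 8 — Reactive power: Q = Im(S) = 5.55 VAR.
Step 9 — Apparent power: |S| = 17.04 VA.
Step 10 — Power factor: PF = P/|S| = 0.9455 (lagging).

(a) P = 16.11 W  (b) Q = 5.55 VAR  (c) S = 17.04 VA  (d) PF = 0.9455 (lagging)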